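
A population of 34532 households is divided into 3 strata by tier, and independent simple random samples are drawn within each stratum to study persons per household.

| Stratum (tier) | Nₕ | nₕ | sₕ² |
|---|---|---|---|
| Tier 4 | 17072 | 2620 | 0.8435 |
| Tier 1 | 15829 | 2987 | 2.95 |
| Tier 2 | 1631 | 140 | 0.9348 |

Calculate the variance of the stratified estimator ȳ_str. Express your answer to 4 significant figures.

2.486 × 10^-4

Var(ȳ_str) = Σₕ Wₕ²(1 − fₕ)sₕ²/nₕ with Wₕ = Nₕ/N, N = 34532.
Tier 4: Wₕ = 0.49438202; term = 0.49438202²·(1 − 0.15346767)·0.8435/2620 = 6.6612033 × 10^-5.
Tier 1: Wₕ = 0.45838642; term = 0.45838642²·(1 − 0.18870428)·2.95/2987 = 1.6835634 × 10^-4.
Tier 2: Wₕ = 0.04723155; term = 0.04723155²·(1 − 0.08583691)·0.9348/140 = 1.3616918 × 10^-5.
Sum = 2.4858529 × 10^-4.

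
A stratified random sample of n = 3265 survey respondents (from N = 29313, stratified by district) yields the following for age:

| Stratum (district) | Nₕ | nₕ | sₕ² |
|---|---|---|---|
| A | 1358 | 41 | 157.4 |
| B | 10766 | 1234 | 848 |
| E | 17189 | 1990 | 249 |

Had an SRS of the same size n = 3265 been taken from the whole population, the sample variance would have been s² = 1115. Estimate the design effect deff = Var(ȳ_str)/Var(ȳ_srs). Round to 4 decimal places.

0.4222

Var(ȳ_str) = Σ Wₕ²(1−fₕ)sₕ²/nₕ with Wₕ = Nₕ/29313:
  A: (1358/29313)²·(1−41/1358)·157.4/41 = 0.0079907194
  B: (10766/29313)²·(1−1234/10766)·848/1234 = 0.082072671
  E: (17189/29313)²·(1−1990/17189)·249/1990 = 0.038044454
  → Var(ȳ_str) = 0.12810784.
Var(ȳ_srs) = (1 − 3265/29313)·1115/3265 = 0.30346303.
deff = 0.12810784 / 0.30346303 = 0.4222.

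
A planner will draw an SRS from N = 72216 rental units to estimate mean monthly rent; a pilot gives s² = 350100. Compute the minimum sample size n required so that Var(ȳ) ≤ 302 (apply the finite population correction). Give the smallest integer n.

1141

Without fpc, n₀ = s²/D = 350100/302 = 1159.2715.
With fpc, (1 − n/N)·s²/n ≤ D requires n ≥ n₀/(1 + n₀/N) = 1159.2715/(1 + 1159.2715/72216) = 1140.9559.
Rounding up, n = 1141.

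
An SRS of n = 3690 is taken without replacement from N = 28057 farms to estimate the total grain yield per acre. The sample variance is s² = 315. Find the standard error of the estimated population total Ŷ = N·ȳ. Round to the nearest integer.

7639

Var(Ŷ) = N²·Var(ȳ) = N²·(1 − n/N)·s²/n.
f = 3690/28057 = 0.13151798; Var(ȳ) = 0.86848202·315/3690 = 0.074138709.
Var(Ŷ) = 28057² · 0.074138709 = 5.8361639 × 10^7.
SE(Ŷ) = √(5.8361639 × 10^7) = 7639.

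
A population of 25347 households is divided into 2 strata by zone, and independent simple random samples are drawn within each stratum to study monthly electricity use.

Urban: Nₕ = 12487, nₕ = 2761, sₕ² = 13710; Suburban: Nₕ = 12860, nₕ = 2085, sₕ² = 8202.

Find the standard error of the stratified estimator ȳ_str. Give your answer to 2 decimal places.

1.34

Var(ȳ_str) = Σₕ Wₕ²(1 − fₕ)sₕ²/nₕ with Wₕ = Nₕ/N, N = 25347.
Urban: Wₕ = 0.49264213; term = 0.49264213²·(1 − 0.22110995)·13710/2761 = 0.93866429.
Suburban: Wₕ = 0.50735787; term = 0.50735787²·(1 − 0.16213064)·8202/2085 = 0.84843548.
Sum = 1.7870998.
SE = √(1.7870998) = 1.34.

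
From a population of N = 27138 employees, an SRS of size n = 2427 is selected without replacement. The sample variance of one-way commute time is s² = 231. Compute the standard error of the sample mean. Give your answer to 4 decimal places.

0.2944

Under SRS without replacement, Var(ȳ) = (1 − f)·s²/n with f = n/N = 2427/27138 = 0.08943179.
Var(ȳ) = (1 − 0.08943179)·231/2427 = 0.91056821·0.095179234 = 0.086667184.
SE(ȳ) = √(0.086667184) = 0.2944.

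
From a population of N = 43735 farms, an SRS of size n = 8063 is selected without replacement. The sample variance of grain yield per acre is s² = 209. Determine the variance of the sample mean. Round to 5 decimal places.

Under SRS without replacement, Var(ȳ) = (1 − f)·s²/n with f = n/N = 8063/43735 = 0.18436035.
Var(ȳ) = (1 − 0.18436035)·209/8063 = 0.81563965·0.025920873 = 0.021142092.

0.02114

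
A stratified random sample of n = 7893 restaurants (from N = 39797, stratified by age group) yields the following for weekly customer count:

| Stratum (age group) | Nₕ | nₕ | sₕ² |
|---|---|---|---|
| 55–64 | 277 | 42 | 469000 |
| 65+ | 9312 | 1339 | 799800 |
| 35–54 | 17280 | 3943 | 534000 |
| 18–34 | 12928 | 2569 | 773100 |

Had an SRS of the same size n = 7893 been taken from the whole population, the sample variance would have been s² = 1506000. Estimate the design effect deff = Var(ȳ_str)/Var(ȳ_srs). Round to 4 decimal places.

0.4813

Var(ȳ_str) = Σ Wₕ²(1−fₕ)sₕ²/nₕ with Wₕ = Nₕ/39797:
  55–64: (277/39797)²·(1−42/277)·469000/42 = 0.45895543
  65+: (9312/39797)²·(1−1339/9312)·799800/1339 = 28.000442
  35–54: (17280/39797)²·(1−3943/17280)·534000/3943 = 19.706781
  18–34: (12928/39797)²·(1−2569/12928)·773100/2569 = 25.446032
  → Var(ȳ_str) = 73.61221.
Var(ȳ_srs) = (1 − 7893/39797)·1506000/7893 = 152.95993.
deff = 73.61221 / 152.95993 = 0.4813.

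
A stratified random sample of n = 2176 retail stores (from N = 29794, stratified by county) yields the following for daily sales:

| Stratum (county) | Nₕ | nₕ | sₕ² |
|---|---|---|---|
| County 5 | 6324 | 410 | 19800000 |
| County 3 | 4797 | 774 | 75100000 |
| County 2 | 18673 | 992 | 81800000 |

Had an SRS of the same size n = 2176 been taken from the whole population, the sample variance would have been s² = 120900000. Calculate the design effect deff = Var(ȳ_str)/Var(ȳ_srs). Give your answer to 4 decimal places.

Var(ȳ_str) = Σ Wₕ²(1−fₕ)sₕ²/nₕ with Wₕ = Nₕ/29794:
  County 5: (6324/29794)²·(1−410/6324)·19800000/410 = 2034.6836
  County 3: (4797/29794)²·(1−774/4797)·75100000/774 = 2109.4105
  County 2: (18673/29794)²·(1−992/18673)·81800000/992 = 30669.375
  → Var(ȳ_str) = 34813.469.
Var(ȳ_srs) = (1 − 2176/29794)·120900000/2176 = 51502.798.
deff = 34813.469 / 51502.798 = 0.6760.

0.6760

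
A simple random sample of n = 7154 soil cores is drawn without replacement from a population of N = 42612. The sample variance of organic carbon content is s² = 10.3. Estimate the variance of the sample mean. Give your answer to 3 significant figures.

0.00120

Under SRS without replacement, Var(ȳ) = (1 − f)·s²/n with f = n/N = 7154/42612 = 0.16788698.
Var(ȳ) = (1 − 0.16788698)·10.3/7154 = 0.83211302·0.001439754 = 0.001198038.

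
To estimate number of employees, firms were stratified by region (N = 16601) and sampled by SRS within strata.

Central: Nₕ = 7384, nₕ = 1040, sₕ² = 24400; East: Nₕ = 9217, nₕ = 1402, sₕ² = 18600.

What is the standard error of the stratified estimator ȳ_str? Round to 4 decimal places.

Var(ȳ_str) = Σₕ Wₕ²(1 − fₕ)sₕ²/nₕ with Wₕ = Nₕ/N, N = 16601.
Central: Wₕ = 0.44479248; term = 0.44479248²·(1 − 0.14084507)·24400/1040 = 3.9878871.
East: Wₕ = 0.55520752; term = 0.55520752²·(1 − 0.15211023)·18600/1402 = 3.4674883.
Sum = 7.4553754.
SE = √(7.4553754) = 2.7305.

2.7305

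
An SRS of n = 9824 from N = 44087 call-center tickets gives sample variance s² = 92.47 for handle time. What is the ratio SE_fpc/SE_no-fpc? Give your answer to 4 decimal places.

f = n/N = 9824/44087 = 0.22283213.
SE_no-fpc = √(s²/n) = 0.097018879; SE_fpc = √((1−f)s²/n) = 0.085529055.
Ratio = √(1−f) = 0.88157125.

0.8816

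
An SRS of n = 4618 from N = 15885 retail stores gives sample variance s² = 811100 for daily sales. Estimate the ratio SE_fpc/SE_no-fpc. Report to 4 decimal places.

0.8422

f = n/N = 4618/15885 = 0.29071451.
SE_no-fpc = √(s²/n) = 13.252879; SE_fpc = √((1−f)s²/n) = 11.161454.
Ratio = √(1−f) = 0.84219089.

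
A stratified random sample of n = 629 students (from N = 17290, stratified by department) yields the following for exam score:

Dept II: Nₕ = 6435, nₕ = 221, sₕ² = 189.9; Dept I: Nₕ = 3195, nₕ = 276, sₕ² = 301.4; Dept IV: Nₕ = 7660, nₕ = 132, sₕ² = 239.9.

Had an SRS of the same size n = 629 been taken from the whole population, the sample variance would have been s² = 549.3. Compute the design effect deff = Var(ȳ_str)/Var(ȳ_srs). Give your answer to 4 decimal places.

Var(ȳ_str) = Σ Wₕ²(1−fₕ)sₕ²/nₕ with Wₕ = Nₕ/17290:
  Dept II: (6435/17290)²·(1−221/6435)·189.9/221 = 0.1149377
  Dept I: (3195/17290)²·(1−276/3195)·301.4/276 = 0.034068196
  Dept IV: (7660/17290)²·(1−132/7660)·239.9/132 = 0.35056997
  → Var(ȳ_str) = 0.49957587.
Var(ȳ_srs) = (1 − 629/17290)·549.3/629 = 0.84152113.
deff = 0.49957587 / 0.84152113 = 0.5937.

0.5937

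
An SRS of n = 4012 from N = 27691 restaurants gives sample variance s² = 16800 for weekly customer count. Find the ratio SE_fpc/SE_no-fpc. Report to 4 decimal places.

f = n/N = 4012/27691 = 0.14488462.
SE_no-fpc = √(s²/n) = 2.046323; SE_fpc = √((1−f)s²/n) = 1.892285.
Ratio = √(1−f) = 0.92472449.

0.9247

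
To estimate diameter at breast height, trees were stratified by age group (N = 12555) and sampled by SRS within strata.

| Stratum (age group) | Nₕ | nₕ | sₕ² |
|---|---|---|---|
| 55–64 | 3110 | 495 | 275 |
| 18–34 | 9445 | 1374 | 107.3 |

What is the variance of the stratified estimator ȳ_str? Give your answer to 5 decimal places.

0.06643

Var(ȳ_str) = Σₕ Wₕ²(1 − fₕ)sₕ²/nₕ with Wₕ = Nₕ/N, N = 12555.
55–64: Wₕ = 0.24771008; term = 0.24771008²·(1 − 0.15916399)·275/495 = 0.028663297.
18–34: Wₕ = 0.75228992; term = 0.75228992²·(1 − 0.14547380)·107.3/1374 = 0.037766685.
Sum = 0.066429982.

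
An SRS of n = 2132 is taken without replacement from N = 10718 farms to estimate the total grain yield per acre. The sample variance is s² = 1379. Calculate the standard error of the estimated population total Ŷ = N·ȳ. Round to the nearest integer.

7715

Var(Ŷ) = N²·Var(ȳ) = N²·(1 − n/N)·s²/n.
f = 2132/10718 = 0.19891771; Var(ȳ) = 0.80108229·1379/2132 = 0.51814844.
Var(Ŷ) = 10718² · 0.51814844 = 5.9522574 × 10^7.
SE(Ŷ) = √(5.9522574 × 10^7) = 7715.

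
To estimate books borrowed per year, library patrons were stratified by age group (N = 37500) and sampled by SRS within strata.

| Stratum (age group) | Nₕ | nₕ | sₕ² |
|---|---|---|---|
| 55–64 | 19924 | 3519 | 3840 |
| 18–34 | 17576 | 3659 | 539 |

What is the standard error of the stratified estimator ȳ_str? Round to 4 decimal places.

0.5284

Var(ȳ_str) = Σₕ Wₕ²(1 − fₕ)sₕ²/nₕ with Wₕ = Nₕ/N, N = 37500.
55–64: Wₕ = 0.53130667; term = 0.53130667²·(1 − 0.17662116)·3840/3519 = 0.25363092.
18–34: Wₕ = 0.46869333; term = 0.46869333²·(1 − 0.20818161)·539/3659 = 0.025622971.
Sum = 0.27925389.
SE = √(0.27925389) = 0.5284.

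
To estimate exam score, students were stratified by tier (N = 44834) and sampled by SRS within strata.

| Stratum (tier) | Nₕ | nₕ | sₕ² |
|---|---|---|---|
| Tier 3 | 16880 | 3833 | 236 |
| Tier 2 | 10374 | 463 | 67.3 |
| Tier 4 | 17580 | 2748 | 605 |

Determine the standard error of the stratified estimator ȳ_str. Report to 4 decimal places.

0.2067

Var(ȳ_str) = Σₕ Wₕ²(1 − fₕ)sₕ²/nₕ with Wₕ = Nₕ/N, N = 44834.
Tier 3: Wₕ = 0.37649998; term = 0.37649998²·(1 − 0.22707346)·236/3833 = 0.006745922.
Tier 2: Wₕ = 0.23138689; term = 0.23138689²·(1 − 0.04463081)·67.3/463 = 0.0074350316.
Tier 4: Wₕ = 0.39211313; term = 0.39211313²·(1 − 0.15631399)·605/2748 = 0.028558951.
Sum = 0.042739905.
SE = √(0.042739905) = 0.2067.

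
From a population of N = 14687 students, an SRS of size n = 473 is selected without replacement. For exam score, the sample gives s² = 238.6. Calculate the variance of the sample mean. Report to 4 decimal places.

0.4882

Under SRS without replacement, Var(ȳ) = (1 − f)·s²/n with f = n/N = 473/14687 = 0.03220535.
Var(ȳ) = (1 − 0.03220535)·238.6/473 = 0.96779465·0.50443975 = 0.48819409.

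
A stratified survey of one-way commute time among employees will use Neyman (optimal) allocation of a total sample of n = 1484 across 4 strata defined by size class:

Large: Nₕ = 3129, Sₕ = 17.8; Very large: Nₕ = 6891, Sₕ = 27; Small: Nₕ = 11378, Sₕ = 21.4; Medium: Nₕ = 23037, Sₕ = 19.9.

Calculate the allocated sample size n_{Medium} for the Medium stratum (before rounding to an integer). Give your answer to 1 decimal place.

720.9

Neyman allocation: nₕ = n·NₕSₕ / Σⱼ NⱼSⱼ.
Σ NⱼSⱼ = 3129·17.8 + 6891·27 + 11378·21.4 + 23037·19.9 = 943678.7.
n_{Medium} = 1484·23037·19.9 / 943678.7 = 720.9.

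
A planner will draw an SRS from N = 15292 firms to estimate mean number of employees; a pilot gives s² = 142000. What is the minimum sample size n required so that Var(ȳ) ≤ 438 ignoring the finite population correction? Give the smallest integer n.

325

Without fpc, n₀ = s²/D = 142000/438 = 324.2009.
Rounding up, n = 325.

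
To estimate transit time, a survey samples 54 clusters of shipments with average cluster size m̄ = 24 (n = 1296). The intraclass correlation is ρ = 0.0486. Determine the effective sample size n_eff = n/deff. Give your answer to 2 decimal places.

deff = 1 + (24 − 1)·0.0486 = 1 + 1.1178 = 2.1178.
n_eff = 1296 / 2.1178 = 611.96.

611.96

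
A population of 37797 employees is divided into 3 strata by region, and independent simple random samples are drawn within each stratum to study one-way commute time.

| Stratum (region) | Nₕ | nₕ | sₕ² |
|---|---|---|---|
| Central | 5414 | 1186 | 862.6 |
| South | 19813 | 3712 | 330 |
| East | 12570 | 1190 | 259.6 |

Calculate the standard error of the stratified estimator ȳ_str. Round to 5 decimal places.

0.23097

Var(ȳ_str) = Σₕ Wₕ²(1 − fₕ)sₕ²/nₕ with Wₕ = Nₕ/N, N = 37797.
Central: Wₕ = 0.14323888; term = 0.14323888²·(1 − 0.21906169)·862.6/1186 = 0.011653687.
South: Wₕ = 0.52419504; term = 0.52419504²·(1 − 0.18735174)·330/3712 = 0.019851549.
East: Wₕ = 0.33256608; term = 0.33256608²·(1 − 0.09466985)·259.6/1190 = 0.021843418.
Sum = 0.053348654.
SE = √(0.053348654) = 0.23097.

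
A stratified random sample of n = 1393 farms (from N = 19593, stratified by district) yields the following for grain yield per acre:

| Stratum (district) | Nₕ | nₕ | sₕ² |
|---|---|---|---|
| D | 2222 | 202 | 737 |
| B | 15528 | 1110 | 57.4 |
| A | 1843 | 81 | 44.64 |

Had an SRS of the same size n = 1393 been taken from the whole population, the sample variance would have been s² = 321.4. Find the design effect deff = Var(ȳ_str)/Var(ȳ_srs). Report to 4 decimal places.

0.3615

Var(ȳ_str) = Σ Wₕ²(1−fₕ)sₕ²/nₕ with Wₕ = Nₕ/19593:
  D: (2222/19593)²·(1−202/2222)·737/202 = 0.042658901
  B: (15528/19593)²·(1−1110/15528)·57.4/1110 = 0.03015835
  A: (1843/19593)²·(1−81/1843)·44.64/81 = 0.0046619599
  → Var(ȳ_str) = 0.077479211.
Var(ȳ_srs) = (1 − 1393/19593)·321.4/1393 = 0.21432124.
deff = 0.077479211 / 0.21432124 = 0.3615.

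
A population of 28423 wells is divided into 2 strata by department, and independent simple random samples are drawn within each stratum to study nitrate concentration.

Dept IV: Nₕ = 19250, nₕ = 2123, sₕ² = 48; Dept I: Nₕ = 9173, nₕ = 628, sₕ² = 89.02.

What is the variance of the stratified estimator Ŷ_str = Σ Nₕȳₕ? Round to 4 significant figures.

1.857 × 10^7

Var(Ŷ_str) = Σₕ Nₕ²(1 − fₕ)sₕ²/nₕ.
Dept IV: 19250²·(1 − 2123/19250)·48/2123 = 7.4542383 × 10^6.
Dept I: 9173²·(1 − 628/9173)·89.02/628 = 1.1110955 × 10^7.
Sum = 1.8565193 × 10^7.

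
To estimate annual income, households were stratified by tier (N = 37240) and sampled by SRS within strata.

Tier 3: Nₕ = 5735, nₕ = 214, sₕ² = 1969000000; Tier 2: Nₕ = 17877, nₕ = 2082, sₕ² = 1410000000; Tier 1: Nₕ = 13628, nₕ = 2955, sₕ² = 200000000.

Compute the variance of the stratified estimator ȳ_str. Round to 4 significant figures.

355100

Var(ȳ_str) = Σₕ Wₕ²(1 − fₕ)sₕ²/nₕ with Wₕ = Nₕ/N, N = 37240.
Tier 3: Wₕ = 0.15400107; term = 0.15400107²·(1 − 0.03731473)·1969000000/214 = 210069.87.
Tier 2: Wₕ = 0.48004834; term = 0.48004834²·(1 − 0.11646249)·1410000000/2082 = 137890.17.
Tier 1: Wₕ = 0.36595059; term = 0.36595059²·(1 − 0.21683299)·200000000/2955 = 7098.5852.
Sum = 355058.63.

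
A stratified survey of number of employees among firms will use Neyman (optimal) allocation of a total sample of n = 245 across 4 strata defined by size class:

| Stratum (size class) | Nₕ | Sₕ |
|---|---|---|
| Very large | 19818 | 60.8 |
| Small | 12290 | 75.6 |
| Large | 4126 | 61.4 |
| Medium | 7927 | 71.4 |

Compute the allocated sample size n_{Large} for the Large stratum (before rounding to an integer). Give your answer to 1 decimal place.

Neyman allocation: nₕ = n·NₕSₕ / Σⱼ NⱼSⱼ.
Σ NⱼSⱼ = 19818·60.8 + 12290·75.6 + 4126·61.4 + 7927·71.4 = 2.9533826 × 10^6.
n_{Large} = 245·4126·61.4 / (2.9533826 × 10^6) = 21.0.

21.0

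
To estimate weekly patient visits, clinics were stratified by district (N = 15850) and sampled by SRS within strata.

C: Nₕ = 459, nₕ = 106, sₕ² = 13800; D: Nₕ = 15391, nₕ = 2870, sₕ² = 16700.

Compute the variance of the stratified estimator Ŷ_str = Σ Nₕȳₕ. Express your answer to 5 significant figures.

1.1424 × 10^9

Var(Ŷ_str) = Σₕ Nₕ²(1 − fₕ)sₕ²/nₕ.
C: 459²·(1 − 106/459)·13800/106 = 2.1094081 × 10^7.
D: 15391²·(1 − 2870/15391)·16700/2870 = 1.121348 × 10^9.
Sum = 1.1424421 × 10^9.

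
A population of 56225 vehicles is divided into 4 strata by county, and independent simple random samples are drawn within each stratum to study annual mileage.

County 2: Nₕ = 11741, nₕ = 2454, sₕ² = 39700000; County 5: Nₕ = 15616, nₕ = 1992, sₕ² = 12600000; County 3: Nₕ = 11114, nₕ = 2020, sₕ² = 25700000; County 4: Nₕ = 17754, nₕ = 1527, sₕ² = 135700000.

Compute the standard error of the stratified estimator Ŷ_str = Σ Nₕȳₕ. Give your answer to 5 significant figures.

5.4770 × 10^6

Var(Ŷ_str) = Σₕ Nₕ²(1 − fₕ)sₕ²/nₕ.
County 2: 11741²·(1 − 2454/11741)·39700000/2454 = 1.7639915 × 10^12.
County 5: 15616²·(1 − 1992/15616)·12600000/1992 = 1.3457229 × 10^12.
County 3: 11114²·(1 − 2020/11114)·25700000/2020 = 1.2858997 × 10^12.
County 4: 17754²·(1 − 1527/17754)·135700000/1527 = 2.5602081 × 10^13.
Sum = 2.9997695 × 10^13.
SE = √(2.9997695 × 10^13) = 5.4770 × 10^6.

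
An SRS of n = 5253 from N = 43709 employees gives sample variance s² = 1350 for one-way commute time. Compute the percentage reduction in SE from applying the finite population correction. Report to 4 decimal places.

6.2013

f = n/N = 5253/43709 = 0.12018120.
SE_no-fpc = √(s²/n) = 0.50694773; SE_fpc = √((1−f)s²/n) = 0.47551016.
Ratio = √(1−f) = 0.93798657. Reduction = 100·(1 − 0.93798657) = 6.2013%.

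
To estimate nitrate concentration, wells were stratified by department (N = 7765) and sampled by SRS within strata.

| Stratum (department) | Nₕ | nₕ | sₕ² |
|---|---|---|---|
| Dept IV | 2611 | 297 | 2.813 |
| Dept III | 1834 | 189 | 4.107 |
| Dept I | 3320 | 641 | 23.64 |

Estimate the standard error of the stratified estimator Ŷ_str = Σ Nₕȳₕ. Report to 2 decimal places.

671.42

Var(Ŷ_str) = Σₕ Nₕ²(1 − fₕ)sₕ²/nₕ.
Dept IV: 2611²·(1 − 297/2611)·2.813/297 = 57224.698.
Dept III: 1834²·(1 − 189/1834)·4.107/189 = 65558.368.
Dept I: 3320²·(1 − 641/3320)·23.64/641 = 328019.94.
Sum = 450803.01.
SE = √(450803.01) = 671.42.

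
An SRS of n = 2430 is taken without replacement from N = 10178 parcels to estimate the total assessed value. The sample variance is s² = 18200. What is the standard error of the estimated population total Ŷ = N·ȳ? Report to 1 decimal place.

24302.9

Var(Ŷ) = N²·Var(ȳ) = N²·(1 − n/N)·s²/n.
f = 2430/10178 = 0.23875025; Var(ȳ) = 0.76124975·18200/2430 = 5.7015414.
Var(Ŷ) = 10178² · 5.7015414 = 5.9063228 × 10^8.
SE(Ŷ) = √(5.9063228 × 10^8) = 24302.9.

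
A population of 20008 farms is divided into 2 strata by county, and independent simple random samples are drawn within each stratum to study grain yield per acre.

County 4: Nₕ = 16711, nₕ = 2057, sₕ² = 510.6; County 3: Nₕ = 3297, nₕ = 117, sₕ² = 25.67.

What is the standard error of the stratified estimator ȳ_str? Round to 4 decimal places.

Var(ȳ_str) = Σₕ Wₕ²(1 − fₕ)sₕ²/nₕ with Wₕ = Nₕ/N, N = 20008.
County 4: Wₕ = 0.83521591; term = 0.83521591²·(1 − 0.12309257)·510.6/2057 = 0.15184405.
County 3: Wₕ = 0.16478409; term = 0.16478409²·(1 − 0.03548681)·25.67/117 = 0.0057461733.
Sum = 0.15759022.
SE = √(0.15759022) = 0.3970.

0.3970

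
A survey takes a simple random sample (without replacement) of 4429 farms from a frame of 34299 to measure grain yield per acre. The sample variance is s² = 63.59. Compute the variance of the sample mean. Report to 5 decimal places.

0.01250

Under SRS without replacement, Var(ȳ) = (1 − f)·s²/n with f = n/N = 4429/34299 = 0.12912913.
Var(ȳ) = (1 − 0.12912913)·63.59/4429 = 0.87087087·0.014357643 = 0.012503653.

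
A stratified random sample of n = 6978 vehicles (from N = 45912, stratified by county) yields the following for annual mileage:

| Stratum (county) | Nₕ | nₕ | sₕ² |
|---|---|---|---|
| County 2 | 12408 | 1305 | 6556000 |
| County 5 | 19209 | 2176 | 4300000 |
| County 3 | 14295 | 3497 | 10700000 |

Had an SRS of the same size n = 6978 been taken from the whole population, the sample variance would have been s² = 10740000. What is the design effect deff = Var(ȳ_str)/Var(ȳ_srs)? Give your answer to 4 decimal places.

0.6582

Var(ȳ_str) = Σ Wₕ²(1−fₕ)sₕ²/nₕ with Wₕ = Nₕ/45912:
  County 2: (12408/45912)²·(1−1305/12408)·6556000/1305 = 328.33572
  County 5: (19209/45912)²·(1−2176/19209)·4300000/2176 = 306.72773
  County 3: (14295/45912)²·(1−3497/14295)·10700000/3497 = 224.05942
  → Var(ȳ_str) = 859.12287.
Var(ȳ_srs) = (1 − 6978/45912)·10740000/6978 = 1305.1972.
deff = 859.12287 / 1305.1972 = 0.6582.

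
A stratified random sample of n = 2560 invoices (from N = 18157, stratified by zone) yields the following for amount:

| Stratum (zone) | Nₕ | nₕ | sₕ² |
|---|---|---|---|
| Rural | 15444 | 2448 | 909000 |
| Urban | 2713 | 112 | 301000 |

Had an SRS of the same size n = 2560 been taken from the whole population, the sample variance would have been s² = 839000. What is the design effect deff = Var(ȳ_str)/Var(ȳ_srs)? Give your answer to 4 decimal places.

1.0073

Var(ȳ_str) = Σ Wₕ²(1−fₕ)sₕ²/nₕ with Wₕ = Nₕ/18157:
  Rural: (15444/18157)²·(1−2448/15444)·909000/2448 = 226.06523
  Urban: (2713/18157)²·(1−112/2713)·301000/112 = 57.524179
  → Var(ȳ_str) = 283.58941.
Var(ȳ_srs) = (1 − 2560/18157)·839000/2560 = 281.5263.
deff = 283.58941 / 281.5263 = 1.0073.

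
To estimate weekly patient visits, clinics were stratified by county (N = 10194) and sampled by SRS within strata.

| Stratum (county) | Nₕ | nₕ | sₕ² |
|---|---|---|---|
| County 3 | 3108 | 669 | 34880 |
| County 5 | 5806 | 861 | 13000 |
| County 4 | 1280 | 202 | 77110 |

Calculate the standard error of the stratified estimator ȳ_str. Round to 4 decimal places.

3.6116

Var(ȳ_str) = Σₕ Wₕ²(1 − fₕ)sₕ²/nₕ with Wₕ = Nₕ/N, N = 10194.
County 3: Wₕ = 0.30488523; term = 0.30488523²·(1 − 0.21525097)·34880/669 = 3.8032416.
County 5: Wₕ = 0.56955072; term = 0.56955072²·(1 − 0.14829487)·13000/861 = 4.1715194.
County 4: Wₕ = 0.12556406; term = 0.12556406²·(1 − 0.15781250)·77110/202 = 5.0687259.
Sum = 13.043487.
SE = √(13.043487) = 3.6116.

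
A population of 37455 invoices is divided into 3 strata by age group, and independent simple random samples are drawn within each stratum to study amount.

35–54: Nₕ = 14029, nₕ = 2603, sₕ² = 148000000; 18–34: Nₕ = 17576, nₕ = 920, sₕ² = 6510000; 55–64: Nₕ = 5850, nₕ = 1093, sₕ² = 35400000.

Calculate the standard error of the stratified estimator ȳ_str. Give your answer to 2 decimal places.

Var(ȳ_str) = Σₕ Wₕ²(1 − fₕ)sₕ²/nₕ with Wₕ = Nₕ/N, N = 37455.
35–54: Wₕ = 0.37455613; term = 0.37455613²·(1 − 0.18554423)·148000000/2603 = 6496.6412.
18–34: Wₕ = 0.46925644; term = 0.46925644²·(1 − 0.05234411)·6510000/920 = 1476.6049.
55–64: Wₕ = 0.15618742; term = 0.15618742²·(1 − 0.18683761)·35400000/1093 = 642.4695.
Sum = 8615.7156.
SE = √(8615.7156) = 92.82.

92.82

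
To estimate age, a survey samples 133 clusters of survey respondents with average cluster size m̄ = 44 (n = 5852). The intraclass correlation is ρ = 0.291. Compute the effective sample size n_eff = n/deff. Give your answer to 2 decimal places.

433.06

deff = 1 + (44 − 1)·0.291 = 1 + 12.513 = 13.513.
n_eff = 5852 / 13.513 = 433.06.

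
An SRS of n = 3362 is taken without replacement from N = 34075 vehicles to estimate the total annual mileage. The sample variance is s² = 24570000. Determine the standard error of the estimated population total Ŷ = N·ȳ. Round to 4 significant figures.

2.766 × 10^6

Var(Ŷ) = N²·Var(ȳ) = N²·(1 − n/N)·s²/n.
f = 3362/34075 = 0.09866471; Var(ȳ) = 0.90133529·24570000/3362 = 6587.0934.
Var(Ŷ) = 34075² · 6587.0934 = 7.6483112 × 10^12.
SE(Ŷ) = √(7.6483112 × 10^12) = 2.766 × 10^6.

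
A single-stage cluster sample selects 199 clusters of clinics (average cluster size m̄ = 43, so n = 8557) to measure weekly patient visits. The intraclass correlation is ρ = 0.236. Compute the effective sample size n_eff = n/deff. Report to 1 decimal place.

784.2

deff = 1 + (43 − 1)·0.236 = 1 + 9.912 = 10.912.
n_eff = 8557 / 10.912 = 784.2.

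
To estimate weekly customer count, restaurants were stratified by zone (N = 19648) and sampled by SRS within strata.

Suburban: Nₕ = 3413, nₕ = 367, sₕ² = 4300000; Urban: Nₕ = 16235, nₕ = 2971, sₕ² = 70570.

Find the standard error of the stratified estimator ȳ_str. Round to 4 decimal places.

Var(ȳ_str) = Σₕ Wₕ²(1 − fₕ)sₕ²/nₕ with Wₕ = Nₕ/N, N = 19648.
Suburban: Wₕ = 0.17370725; term = 0.17370725²·(1 − 0.10753003)·4300000/367 = 315.52362.
Urban: Wₕ = 0.82629275; term = 0.82629275²·(1 − 0.18299969)·70570/2971 = 13.249747.
Sum = 328.77337.
SE = √(328.77337) = 18.1321.

18.1321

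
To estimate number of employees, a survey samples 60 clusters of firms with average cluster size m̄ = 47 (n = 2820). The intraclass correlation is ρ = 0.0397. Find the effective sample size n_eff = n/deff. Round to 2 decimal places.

997.81

deff = 1 + (47 − 1)·0.0397 = 1 + 1.8262 = 2.8262.
n_eff = 2820 / 2.8262 = 997.81.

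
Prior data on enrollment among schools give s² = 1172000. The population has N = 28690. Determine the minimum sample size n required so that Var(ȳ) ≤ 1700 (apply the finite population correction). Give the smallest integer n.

Without fpc, n₀ = s²/D = 1172000/1700 = 689.4118.
With fpc, (1 − n/N)·s²/n ≤ D requires n ≥ n₀/(1 + n₀/N) = 689.4118/(1 + 689.4118/28690) = 673.2342.
Rounding up, n = 674.

674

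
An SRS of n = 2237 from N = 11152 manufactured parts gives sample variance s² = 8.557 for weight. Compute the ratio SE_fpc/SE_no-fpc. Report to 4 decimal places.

0.8941

f = n/N = 2237/11152 = 0.20059182.
SE_no-fpc = √(s²/n) = 0.061848301; SE_fpc = √((1−f)s²/n) = 0.055298337.
Ratio = √(1−f) = 0.89409629.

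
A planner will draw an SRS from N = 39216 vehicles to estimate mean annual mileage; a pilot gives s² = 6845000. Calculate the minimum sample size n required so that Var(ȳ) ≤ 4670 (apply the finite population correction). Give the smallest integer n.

Without fpc, n₀ = s²/D = 6845000/4670 = 1465.7388.
With fpc, (1 − n/N)·s²/n ≤ D requires n ≥ n₀/(1 + n₀/N) = 1465.7388/(1 + 1465.7388/39216) = 1412.9291.
Rounding up, n = 1413.

1413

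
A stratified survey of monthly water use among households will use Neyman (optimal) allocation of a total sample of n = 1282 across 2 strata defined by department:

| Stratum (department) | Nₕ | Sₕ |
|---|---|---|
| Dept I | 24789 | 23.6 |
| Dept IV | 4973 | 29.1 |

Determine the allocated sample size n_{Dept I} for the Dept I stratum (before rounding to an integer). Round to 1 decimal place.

1027.8

Neyman allocation: nₕ = n·NₕSₕ / Σⱼ NⱼSⱼ.
Σ NⱼSⱼ = 24789·23.6 + 4973·29.1 = 729734.7.
n_{Dept I} = 1282·24789·23.6 / 729734.7 = 1027.8.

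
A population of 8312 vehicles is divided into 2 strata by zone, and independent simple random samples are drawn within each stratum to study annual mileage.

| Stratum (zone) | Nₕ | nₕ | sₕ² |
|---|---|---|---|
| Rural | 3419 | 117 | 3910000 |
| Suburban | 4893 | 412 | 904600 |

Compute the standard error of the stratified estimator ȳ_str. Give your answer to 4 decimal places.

78.4703

Var(ȳ_str) = Σₕ Wₕ²(1 − fₕ)sₕ²/nₕ with Wₕ = Nₕ/N, N = 8312.
Rural: Wₕ = 0.41133301; term = 0.41133301²·(1 − 0.03422053)·3910000/117 = 5460.7965.
Suburban: Wₕ = 0.58866699; term = 0.58866699²·(1 − 0.08420192)·904600/412 = 696.78446.
Sum = 6157.581.
SE = √(6157.581) = 78.4703.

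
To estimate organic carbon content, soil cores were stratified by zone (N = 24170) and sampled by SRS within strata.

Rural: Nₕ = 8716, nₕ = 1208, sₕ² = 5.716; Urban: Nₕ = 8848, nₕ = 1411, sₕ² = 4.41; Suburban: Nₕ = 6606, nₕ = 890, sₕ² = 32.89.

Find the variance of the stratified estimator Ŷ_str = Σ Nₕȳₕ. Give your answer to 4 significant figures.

1.911 × 10^6

Var(Ŷ_str) = Σₕ Nₕ²(1 − fₕ)sₕ²/nₕ.
Rural: 8716²·(1 − 1208/8716)·5.716/1208 = 309646.92.
Urban: 8848²·(1 − 1411/8848)·4.41/1411 = 205662.2.
Suburban: 6606²·(1 − 890/6606)·32.89/890 = 1.3954191 × 10^6.
Sum = 1.9107282 × 10^6.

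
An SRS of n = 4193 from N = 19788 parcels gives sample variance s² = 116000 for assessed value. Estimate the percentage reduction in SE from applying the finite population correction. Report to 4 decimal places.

11.2248

f = n/N = 4193/19788 = 0.21189610.
SE_no-fpc = √(s²/n) = 5.2597677; SE_fpc = √((1−f)s²/n) = 4.6693701.
Ratio = √(1−f) = 0.88775216. Reduction = 100·(1 − 0.88775216) = 11.2248%.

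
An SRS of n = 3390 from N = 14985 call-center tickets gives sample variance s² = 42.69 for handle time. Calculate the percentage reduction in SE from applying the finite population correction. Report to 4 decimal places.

f = n/N = 3390/14985 = 0.22622623.
SE_no-fpc = √(s²/n) = 0.11221818; SE_fpc = √((1−f)s²/n) = 0.098712064.
Ratio = √(1−f) = 0.87964412. Reduction = 100·(1 − 0.87964412) = 12.0356%.

12.0356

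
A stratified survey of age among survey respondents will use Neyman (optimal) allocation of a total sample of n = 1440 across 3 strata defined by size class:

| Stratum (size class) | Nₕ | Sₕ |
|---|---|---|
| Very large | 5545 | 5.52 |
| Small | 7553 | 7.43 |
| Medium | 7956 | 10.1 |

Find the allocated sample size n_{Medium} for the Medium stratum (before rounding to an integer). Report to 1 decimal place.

692.5

Neyman allocation: nₕ = n·NₕSₕ / Σⱼ NⱼSⱼ.
Σ NⱼSⱼ = 5545·5.52 + 7553·7.43 + 7956·10.1 = 167082.79.
n_{Medium} = 1440·7956·10.1 / 167082.79 = 692.5.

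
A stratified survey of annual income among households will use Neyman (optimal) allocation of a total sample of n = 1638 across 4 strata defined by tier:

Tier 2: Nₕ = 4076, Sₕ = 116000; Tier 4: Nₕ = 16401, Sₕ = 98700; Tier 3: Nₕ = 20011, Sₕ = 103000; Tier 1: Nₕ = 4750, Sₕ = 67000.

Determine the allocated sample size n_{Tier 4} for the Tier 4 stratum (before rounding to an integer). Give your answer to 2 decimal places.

593.06

Neyman allocation: nₕ = n·NₕSₕ / Σⱼ NⱼSⱼ.
Σ NⱼSⱼ = 4076·116000 + 16401·98700 + 20011·103000 + 4750·67000 = 4.4709777 × 10^9.
n_{Tier 4} = 1638·16401·98700 / (4.4709777 × 10^9) = 593.06.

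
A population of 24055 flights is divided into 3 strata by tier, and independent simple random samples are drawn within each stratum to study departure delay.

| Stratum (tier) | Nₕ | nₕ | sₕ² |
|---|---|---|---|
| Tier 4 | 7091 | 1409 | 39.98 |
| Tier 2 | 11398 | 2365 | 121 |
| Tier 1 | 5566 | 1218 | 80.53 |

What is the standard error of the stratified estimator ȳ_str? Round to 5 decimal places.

Var(ȳ_str) = Σₕ Wₕ²(1 − fₕ)sₕ²/nₕ with Wₕ = Nₕ/N, N = 24055.
Tier 4: Wₕ = 0.29478279; term = 0.29478279²·(1 − 0.19870258)·39.98/1409 = 0.00197574.
Tier 2: Wₕ = 0.47383080; term = 0.47383080²·(1 − 0.20749254)·121/2365 = 0.0091034113.
Tier 1: Wₕ = 0.23138641; term = 0.23138641²·(1 − 0.21882860)·80.53/1218 = 0.0027652374.
Sum = 0.013844389.
SE = √(0.013844389) = 0.11766.

0.11766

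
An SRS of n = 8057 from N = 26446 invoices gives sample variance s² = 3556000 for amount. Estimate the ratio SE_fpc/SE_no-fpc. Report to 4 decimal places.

0.8339

f = n/N = 8057/26446 = 0.30465855.
SE_no-fpc = √(s²/n) = 21.008459; SE_fpc = √((1−f)s²/n) = 17.518352.
Ratio = √(1−f) = 0.83387136.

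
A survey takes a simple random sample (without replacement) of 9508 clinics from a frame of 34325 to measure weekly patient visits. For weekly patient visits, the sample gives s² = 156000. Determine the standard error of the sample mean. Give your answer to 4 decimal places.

Under SRS without replacement, Var(ȳ) = (1 − f)·s²/n with f = n/N = 9508/34325 = 0.27699927.
Var(ȳ) = (1 − 0.27699927)·156000/9508 = 0.72300073·16.407236 = 11.862444.
SE(ȳ) = √(11.862444) = 3.4442.

3.4442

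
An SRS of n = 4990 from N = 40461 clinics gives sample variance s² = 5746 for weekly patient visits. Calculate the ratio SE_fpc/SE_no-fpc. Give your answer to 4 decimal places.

0.9363

f = n/N = 4990/40461 = 0.12332864.
SE_no-fpc = √(s²/n) = 1.0730811; SE_fpc = √((1−f)s²/n) = 1.0047337.
Ratio = √(1−f) = 0.93630730.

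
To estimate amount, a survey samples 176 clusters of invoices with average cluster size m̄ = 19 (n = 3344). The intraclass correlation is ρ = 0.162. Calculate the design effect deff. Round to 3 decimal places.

3.916

deff = 1 + (19 − 1)·0.162 = 1 + 2.916 = 3.916.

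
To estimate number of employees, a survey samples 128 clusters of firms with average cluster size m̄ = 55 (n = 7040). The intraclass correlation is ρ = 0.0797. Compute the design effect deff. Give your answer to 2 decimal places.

5.30

deff = 1 + (55 − 1)·0.0797 = 1 + 4.3038 = 5.3038.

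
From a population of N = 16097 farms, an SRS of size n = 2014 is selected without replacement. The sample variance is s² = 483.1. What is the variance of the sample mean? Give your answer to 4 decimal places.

Under SRS without replacement, Var(ȳ) = (1 − f)·s²/n with f = n/N = 2014/16097 = 0.12511648.
Var(ȳ) = (1 − 0.12511648)·483.1/2014 = 0.87488352·0.2398709 = 0.2098591.

0.2099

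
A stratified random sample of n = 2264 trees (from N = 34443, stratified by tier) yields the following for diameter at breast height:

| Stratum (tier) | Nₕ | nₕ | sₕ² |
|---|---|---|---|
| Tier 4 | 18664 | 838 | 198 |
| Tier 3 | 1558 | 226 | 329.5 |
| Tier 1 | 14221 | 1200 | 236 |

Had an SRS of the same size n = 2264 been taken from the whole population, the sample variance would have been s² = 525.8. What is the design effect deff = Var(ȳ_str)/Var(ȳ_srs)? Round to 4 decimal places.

Var(ȳ_str) = Σ Wₕ²(1−fₕ)sₕ²/nₕ with Wₕ = Nₕ/34443:
  Tier 4: (18664/34443)²·(1−838/18664)·198/838 = 0.066264032
  Tier 3: (1558/34443)²·(1−226/1558)·329.5/226 = 0.0025504494
  Tier 1: (14221/34443)²·(1−1200/14221)·236/1200 = 0.03069752
  → Var(ȳ_str) = 0.099512001.
Var(ȳ_srs) = (1 − 2264/34443)·525.8/2264 = 0.21697801.
deff = 0.099512001 / 0.21697801 = 0.4586.

0.4586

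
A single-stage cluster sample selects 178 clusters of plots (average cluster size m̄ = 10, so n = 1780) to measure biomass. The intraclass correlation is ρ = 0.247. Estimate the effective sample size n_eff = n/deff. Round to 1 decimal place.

deff = 1 + (10 − 1)·0.247 = 1 + 2.223 = 3.223.
n_eff = 1780 / 3.223 = 552.3.

552.3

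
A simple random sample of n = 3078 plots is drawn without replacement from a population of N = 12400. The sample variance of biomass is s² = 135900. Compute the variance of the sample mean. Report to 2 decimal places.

33.19

Under SRS without replacement, Var(ȳ) = (1 − f)·s²/n with f = n/N = 3078/12400 = 0.24822581.
Var(ȳ) = (1 − 0.24822581)·135900/3078 = 0.75177419·44.152047 = 33.192369.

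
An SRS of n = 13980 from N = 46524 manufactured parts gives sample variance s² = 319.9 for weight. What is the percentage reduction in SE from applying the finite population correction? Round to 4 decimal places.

f = n/N = 13980/46524 = 0.30049007.
SE_no-fpc = √(s²/n) = 0.15127025; SE_fpc = √((1−f)s²/n) = 0.12651746.
Ratio = √(1−f) = 0.83636710. Reduction = 100·(1 − 0.83636710) = 16.3633%.

16.3633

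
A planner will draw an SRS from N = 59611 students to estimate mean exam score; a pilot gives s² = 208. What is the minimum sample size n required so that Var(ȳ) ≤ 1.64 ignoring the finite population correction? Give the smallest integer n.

127

Without fpc, n₀ = s²/D = 208/1.64 = 126.8293.
Rounding up, n = 127.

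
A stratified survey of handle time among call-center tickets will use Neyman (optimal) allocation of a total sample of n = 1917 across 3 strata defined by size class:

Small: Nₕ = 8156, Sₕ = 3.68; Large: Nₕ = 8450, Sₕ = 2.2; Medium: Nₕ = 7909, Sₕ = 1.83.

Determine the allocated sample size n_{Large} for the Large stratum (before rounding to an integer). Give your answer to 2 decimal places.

Neyman allocation: nₕ = n·NₕSₕ / Σⱼ NⱼSⱼ.
Σ NⱼSⱼ = 8156·3.68 + 8450·2.2 + 7909·1.83 = 63077.55.
n_{Large} = 1917·8450·2.2 / 63077.55 = 564.97.

564.97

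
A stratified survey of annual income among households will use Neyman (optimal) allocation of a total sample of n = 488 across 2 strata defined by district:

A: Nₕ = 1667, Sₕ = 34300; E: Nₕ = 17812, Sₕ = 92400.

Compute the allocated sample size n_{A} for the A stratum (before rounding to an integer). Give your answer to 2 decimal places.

Neyman allocation: nₕ = n·NₕSₕ / Σⱼ NⱼSⱼ.
Σ NⱼSⱼ = 1667·34300 + 17812·92400 = 1.7030069 × 10^9.
n_{A} = 488·1667·34300 / (1.7030069 × 10^9) = 16.38.

16.38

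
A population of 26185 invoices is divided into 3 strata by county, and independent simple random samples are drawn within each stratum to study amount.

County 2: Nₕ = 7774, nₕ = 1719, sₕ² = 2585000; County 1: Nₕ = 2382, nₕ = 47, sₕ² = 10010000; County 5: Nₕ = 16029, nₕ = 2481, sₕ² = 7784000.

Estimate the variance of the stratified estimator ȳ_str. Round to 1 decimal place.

Var(ȳ_str) = Σₕ Wₕ²(1 − fₕ)sₕ²/nₕ with Wₕ = Nₕ/N, N = 26185.
County 2: Wₕ = 0.29688753; term = 0.29688753²·(1 − 0.22112169)·2585000/1719 = 103.23767.
County 1: Wₕ = 0.09096811; term = 0.09096811²·(1 − 0.01973132)·10010000/47 = 1727.6657.
County 5: Wₕ = 0.61214436; term = 0.61214436²·(1 − 0.15478196)·7784000/2481 = 993.69367.
Sum = 2824.597.

2824.6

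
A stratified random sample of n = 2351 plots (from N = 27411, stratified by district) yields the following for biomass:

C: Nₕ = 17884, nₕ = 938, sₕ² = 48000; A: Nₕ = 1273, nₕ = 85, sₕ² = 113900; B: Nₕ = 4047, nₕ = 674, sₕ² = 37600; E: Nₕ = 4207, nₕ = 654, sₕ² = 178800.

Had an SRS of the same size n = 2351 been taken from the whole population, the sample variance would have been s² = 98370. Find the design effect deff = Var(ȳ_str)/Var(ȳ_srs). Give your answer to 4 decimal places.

0.7788

Var(ȳ_str) = Σ Wₕ²(1−fₕ)sₕ²/nₕ with Wₕ = Nₕ/27411:
  C: (17884/27411)²·(1−938/17884)·48000/938 = 20.640514
  A: (1273/27411)²·(1−85/1273)·113900/85 = 2.6971176
  B: (4047/27411)²·(1−674/4047)·37600/674 = 1.0135093
  E: (4207/27411)²·(1−654/4207)·178800/654 = 5.4388581
  → Var(ȳ_str) = 29.789999.
Var(ȳ_srs) = (1 − 2351/27411)·98370/2351 = 38.253064.
deff = 29.789999 / 38.253064 = 0.7788.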